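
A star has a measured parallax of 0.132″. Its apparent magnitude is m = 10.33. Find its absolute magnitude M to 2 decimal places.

d = 1/p = 1/0.132″ = 7.576 pc
5 log₁₀(d/10 pc) = 5 log₁₀(7.576) − 5 = -0.603
M = m − 5 log₁₀(d/10) = 10.33 + 0.603 = 10.933

M ≈ 10.93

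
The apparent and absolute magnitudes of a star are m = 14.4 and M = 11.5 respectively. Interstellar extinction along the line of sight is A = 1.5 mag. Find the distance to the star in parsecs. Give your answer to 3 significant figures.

m − M = 5 log₁₀(d/10 pc) + A  ⇒  14.4 − (11.5) − 1.5 = 5 log₁₀(d/10)
1.400 = 5 log₁₀(d/10)
log₁₀ d = (m − M − A)/5 + 1 = 1.2800
d = 10^1.2800 = 19.05 pc

d ≈ 19.1 pc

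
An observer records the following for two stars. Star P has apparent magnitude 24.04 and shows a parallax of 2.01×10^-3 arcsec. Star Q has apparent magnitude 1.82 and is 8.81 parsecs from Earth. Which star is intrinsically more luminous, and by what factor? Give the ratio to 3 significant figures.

Star Q is more luminous, by a factor of 242000.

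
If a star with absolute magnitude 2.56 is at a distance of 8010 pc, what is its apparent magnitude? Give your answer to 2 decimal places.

m = M + 5 log₁₀ d − 5 = 2.56 + 5·3.9036 − 5 = 17.078

m ≈ 17.08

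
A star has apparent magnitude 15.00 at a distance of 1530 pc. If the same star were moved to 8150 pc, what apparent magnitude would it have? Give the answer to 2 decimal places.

Flux ∝ 1/d², so Δm = 5 log₁₀(d₂/d₁) = 5 log₁₀(8150/1530) = 3.632
m₂ = m₁ + Δm = 15.00 + (3.632) = 18.632

m ≈ 18.63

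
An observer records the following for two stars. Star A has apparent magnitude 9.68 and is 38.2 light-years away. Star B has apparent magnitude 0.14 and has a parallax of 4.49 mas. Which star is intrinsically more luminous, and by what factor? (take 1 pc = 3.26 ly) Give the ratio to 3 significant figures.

Star B is more luminous, by a factor of 2.36×10^6.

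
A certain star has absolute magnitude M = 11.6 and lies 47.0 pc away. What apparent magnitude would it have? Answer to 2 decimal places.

m ≈ 14.96

m = M + 5 log₁₀ d − 5 = 11.6 + 5·1.6721 − 5 = 14.960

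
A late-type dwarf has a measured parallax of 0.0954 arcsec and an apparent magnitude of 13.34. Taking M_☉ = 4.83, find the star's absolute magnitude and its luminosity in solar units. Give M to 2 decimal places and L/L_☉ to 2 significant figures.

M ≈ 13.24; L/L_☉ ≈ 4.3×10^-4

d = 1/p = 1/0.0954″ = 10.48 pc
M = m − 5 log₁₀ d + 5 = 13.34 − 5·1.0205 + 5 = 13.238
M − M_☉ = 13.238 − 4.83 = 8.408
L/L_☉ = 10^(−0.4 × 8.408) = 4.334×10^-4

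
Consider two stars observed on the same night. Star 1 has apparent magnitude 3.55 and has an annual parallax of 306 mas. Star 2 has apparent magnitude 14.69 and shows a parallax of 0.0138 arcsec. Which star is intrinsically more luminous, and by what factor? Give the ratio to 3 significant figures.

Star 1: p = 306 mas = 0.306″ → d = 1/p = 3.268 pc
Star 1: M = m − 5 log₁₀ d + 5 = 3.55 − 5·0.5143 + 5 = 5.979
Star 2: d = 1/p = 1/0.0138″ = 72.46 pc
Star 2: M = m − 5 log₁₀ d + 5 = 14.69 − 5·1.8601 + 5 = 10.389
ΔM = M_1 − M_2 = 5.979 − (10.389) = -4.411; smaller M is more luminous → Star 1.
L ratio = 10^(0.4 |ΔM|) = 10^1.764 = 58.12

Star 1 is more luminous, by a factor of 58.1.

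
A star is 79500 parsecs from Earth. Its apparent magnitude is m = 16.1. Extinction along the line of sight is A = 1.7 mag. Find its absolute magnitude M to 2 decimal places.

M ≈ -5.10

5 log₁₀(d/10 pc) = 5 log₁₀(79500) − 5 = 19.502
M = m − 5 log₁₀(d/10) − A = 16.1 − 19.502 − 1.7 = -5.102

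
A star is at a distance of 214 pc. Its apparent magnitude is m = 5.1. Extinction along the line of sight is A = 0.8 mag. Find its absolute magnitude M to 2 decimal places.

M ≈ -2.35

5 log₁₀(d/10 pc) = 5 log₁₀(214.0) − 5 = 6.652
M = m − 5 log₁₀(d/10) − A = 5.1 − 6.652 − 0.8 = -2.352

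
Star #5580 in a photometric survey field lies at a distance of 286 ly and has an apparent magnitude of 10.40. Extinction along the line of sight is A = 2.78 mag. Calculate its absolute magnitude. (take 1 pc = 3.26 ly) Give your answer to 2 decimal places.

M ≈ 2.90

d = 286 ly / 3.26 = 87.73 pc
5 log₁₀(d/10 pc) = 5 log₁₀(87.73) − 5 = 4.716
M = m − 5 log₁₀(d/10) − A = 10.40 − 4.716 − 2.78 = 2.904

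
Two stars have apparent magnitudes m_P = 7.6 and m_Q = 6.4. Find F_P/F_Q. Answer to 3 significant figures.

F_P/F_Q ≈ 0.331

Magnitude difference = 1.2
Flux ratio = 10^(−0.4 Δm) = 10^(−0.4 × 1.2) = 10^-0.480 = 0.3311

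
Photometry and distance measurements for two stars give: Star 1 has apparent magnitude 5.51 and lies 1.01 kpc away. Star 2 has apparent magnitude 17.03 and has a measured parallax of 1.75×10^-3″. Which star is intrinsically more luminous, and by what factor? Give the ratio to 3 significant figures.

Star 1: d = 1.01 kpc = 1010 pc
Star 1: M = m − 5 log₁₀ d + 5 = 5.51 − 5·3.0043 + 5 = -4.512
Star 2: d = 1/p = 1/1.75×10^-3″ = 571.4 pc
Star 2: M = m − 5 log₁₀ d + 5 = 17.03 − 5·2.7570 + 5 = 8.245
ΔM = M_1 − M_2 = -4.512 − (8.245) = -12.757; smaller M is more luminous → Star 1.
L ratio = 10^(0.4 |ΔM|) = 10^5.103 = 126700

Star 1 is more luminous, by a factor of 127000.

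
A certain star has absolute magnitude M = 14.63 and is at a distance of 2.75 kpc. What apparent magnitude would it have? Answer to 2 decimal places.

m ≈ 26.83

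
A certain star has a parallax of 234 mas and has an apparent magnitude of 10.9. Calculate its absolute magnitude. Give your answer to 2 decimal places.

M ≈ 12.75

p = 234 mas = 0.234″ → d = 1/p = 4.274 pc
5 log₁₀(d/10 pc) = 5 log₁₀(4.274) − 5 = -1.846
M = m − 5 log₁₀(d/10) = 10.9 + 1.846 = 12.746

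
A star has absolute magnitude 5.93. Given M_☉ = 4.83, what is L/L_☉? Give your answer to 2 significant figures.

L/L_☉ ≈ 0.36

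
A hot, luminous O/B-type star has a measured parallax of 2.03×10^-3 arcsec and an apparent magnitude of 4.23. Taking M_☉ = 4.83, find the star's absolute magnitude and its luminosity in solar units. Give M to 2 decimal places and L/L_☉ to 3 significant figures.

M ≈ -4.23; L/L_☉ ≈ 4220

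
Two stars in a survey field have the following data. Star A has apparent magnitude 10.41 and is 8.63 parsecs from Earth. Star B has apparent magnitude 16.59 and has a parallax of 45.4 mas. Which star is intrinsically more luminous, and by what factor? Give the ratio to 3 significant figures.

Star A: M = m − 5 log₁₀ d + 5 = 10.41 − 5·0.9360 + 5 = 10.730
Star B: p = 45.4 mas = 0.0454″ → d = 1/p = 22.03 pc
Star B: M = m − 5 log₁₀ d + 5 = 16.59 − 5·1.3429 + 5 = 14.875
ΔM = M_A − M_B = 10.730 − (14.875) = -4.145; smaller M is more luminous → Star A.
L ratio = 10^(0.4 |ΔM|) = 10^1.658 = 45.51

Star A is more luminous, by a factor of 45.5.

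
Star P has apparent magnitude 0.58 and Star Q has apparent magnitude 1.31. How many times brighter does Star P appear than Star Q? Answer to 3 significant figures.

1.96

Δm = 0.58 − (1.31) = -0.73
Flux ratio = 10^(−0.4 Δm) = 10^(−0.4 × -0.73) = 10^0.292 = 1.959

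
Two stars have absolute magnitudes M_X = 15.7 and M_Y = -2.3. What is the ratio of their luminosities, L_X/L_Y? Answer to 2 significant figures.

L_X/L_Y ≈ 6.3×10^-8

ΔM = M_X − M_Y = 18.0
L_X/L_Y = 10^(−0.4 ΔM) = 10^-7.200 = 6.310×10^-8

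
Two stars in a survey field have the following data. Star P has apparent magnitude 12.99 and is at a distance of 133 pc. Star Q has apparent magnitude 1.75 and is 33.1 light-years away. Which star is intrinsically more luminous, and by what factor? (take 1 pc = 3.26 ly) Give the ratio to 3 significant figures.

Star P: M = m − 5 log₁₀ d + 5 = 12.99 − 5·2.1239 + 5 = 7.371
Star Q: d = 33.1 ly / 3.26 = 10.15 pc
Star Q: M = m − 5 log₁₀ d + 5 = 1.75 − 5·1.0066 + 5 = 1.717
ΔM = M_P − M_Q = 7.371 − (1.717) = 5.654; smaller M is more luminous → Star Q.
L ratio = 10^(0.4 |ΔM|) = 10^2.262 = 182.6

Star Q is more luminous, by a factor of 183.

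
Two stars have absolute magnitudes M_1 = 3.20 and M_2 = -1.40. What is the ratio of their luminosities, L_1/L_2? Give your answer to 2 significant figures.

ΔM = M_1 − M_2 = 4.60
L_1/L_2 = 10^(−0.4 ΔM) = 10^-1.840 = 0.01445

L_1/L_2 ≈ 0.014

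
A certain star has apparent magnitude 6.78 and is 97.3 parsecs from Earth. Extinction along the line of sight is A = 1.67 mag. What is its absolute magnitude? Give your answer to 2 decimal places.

5 log₁₀(d/10 pc) = 5 log₁₀(97.30) − 5 = 4.941
M = m − 5 log₁₀(d/10) − A = 6.78 − 4.941 − 1.67 = 0.169

M ≈ 0.17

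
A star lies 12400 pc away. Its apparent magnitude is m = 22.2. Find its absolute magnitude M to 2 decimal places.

5 log₁₀(d/10 pc) = 5 log₁₀(12400) − 5 = 15.467
M = m − 5 log₁₀(d/10) = 22.2 − 15.467 = 6.733

M ≈ 6.73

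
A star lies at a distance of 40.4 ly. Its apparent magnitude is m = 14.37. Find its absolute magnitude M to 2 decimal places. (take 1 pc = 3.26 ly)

M ≈ 13.90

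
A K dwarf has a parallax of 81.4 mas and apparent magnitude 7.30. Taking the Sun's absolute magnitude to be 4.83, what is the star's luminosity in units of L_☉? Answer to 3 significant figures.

d = 1/p = 1000/81.4 mas = 12.29 pc
M = m − 5 log₁₀ d + 5 = 7.30 − 5·1.0894 + 5 = 6.853
M − M_☉ = 6.853 − 4.83 = 2.023
L/L_☉ = 10^(−0.4 × 2.023) = 0.1551

L/L_☉ ≈ 0.155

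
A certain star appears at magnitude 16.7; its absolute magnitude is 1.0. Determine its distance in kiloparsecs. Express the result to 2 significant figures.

Distance modulus: m − M = 16.7 − (1.0) = 15.700
m − M = 5 log₁₀ d − 5
log₁₀ d = (m − M)/5 + 1 = 4.1400
d = 10^4.1400 = 13800 pc
= 13.80 kpc

d ≈ 14 kpc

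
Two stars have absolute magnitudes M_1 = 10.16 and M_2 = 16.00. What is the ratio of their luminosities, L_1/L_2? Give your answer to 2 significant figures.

ΔM = M_1 − M_2 = -5.84
L_1/L_2 = 10^(−0.4 ΔM) = 10^2.336 = 216.8

L_1/L_2 ≈ 220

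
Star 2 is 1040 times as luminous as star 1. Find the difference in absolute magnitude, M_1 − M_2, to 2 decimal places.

M_1 − M_2 ≈ 7.54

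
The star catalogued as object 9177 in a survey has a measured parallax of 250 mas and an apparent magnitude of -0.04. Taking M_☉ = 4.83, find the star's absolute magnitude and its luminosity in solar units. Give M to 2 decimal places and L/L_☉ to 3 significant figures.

d = 1/p = 1000/250 mas = 4.000 pc
M = m − 5 log₁₀ d + 5 = -0.04 − 5·0.6021 + 5 = 1.950
M − M_☉ = 1.950 − 4.83 = -2.880
L/L_☉ = 10^(−0.4 × -2.880) = 14.19

M ≈ 1.95; L/L_☉ ≈ 14.2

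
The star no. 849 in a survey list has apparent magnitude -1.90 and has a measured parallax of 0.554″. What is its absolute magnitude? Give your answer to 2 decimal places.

M ≈ 1.82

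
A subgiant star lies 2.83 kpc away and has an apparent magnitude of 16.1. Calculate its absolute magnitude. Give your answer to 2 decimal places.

M ≈ 3.84

d = 2.83 kpc = 2830 pc
5 log₁₀(d/10 pc) = 5 log₁₀(2830) − 5 = 12.259
M = m − 5 log₁₀(d/10) = 16.1 − 12.259 = 3.841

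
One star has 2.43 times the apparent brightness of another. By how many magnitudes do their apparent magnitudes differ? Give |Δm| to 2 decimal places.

|Δm| ≈ 0.96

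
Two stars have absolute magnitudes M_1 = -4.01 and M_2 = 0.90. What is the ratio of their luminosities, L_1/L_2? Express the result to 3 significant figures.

ΔM = M_1 − M_2 = -4.91
L_1/L_2 = 10^(−0.4 ΔM) = 10^1.964 = 92.04

L_1/L_2 ≈ 92.0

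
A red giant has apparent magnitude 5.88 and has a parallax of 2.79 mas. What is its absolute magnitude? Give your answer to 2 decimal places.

p = 2.79 mas = 2.79×10^-3″ → d = 1/p = 358.4 pc
5 log₁₀(d/10 pc) = 5 log₁₀(358.4) − 5 = 7.772
M = m − 5 log₁₀(d/10) = 5.88 − 7.772 = -1.892

M ≈ -1.89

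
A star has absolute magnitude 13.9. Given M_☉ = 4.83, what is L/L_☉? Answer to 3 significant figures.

L/L_☉ ≈ 2.36×10^-4

M − M_☉ = 13.9 − 4.83 = 9.070
L/L_☉ = 10^(−0.4 (M − M_☉)) = 10^-3.628 = 2.355×10^-4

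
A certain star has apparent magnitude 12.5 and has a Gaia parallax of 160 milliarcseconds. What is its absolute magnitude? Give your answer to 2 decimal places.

M ≈ 13.52

p = 160 mas = 0.160″ → d = 1/p = 6.250 pc
5 log₁₀(d/10 pc) = 5 log₁₀(6.250) − 5 = -1.021
M = m − 5 log₁₀(d/10) = 12.5 + 1.021 = 13.521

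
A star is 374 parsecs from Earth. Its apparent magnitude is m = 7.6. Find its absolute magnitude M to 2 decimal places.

5 log₁₀(d/10 pc) = 5 log₁₀(374.0) − 5 = 7.864
M = m − 5 log₁₀(d/10) = 7.6 − 7.864 = -0.264

M ≈ -0.26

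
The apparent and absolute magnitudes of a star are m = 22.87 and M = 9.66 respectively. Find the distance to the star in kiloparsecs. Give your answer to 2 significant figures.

Distance modulus: m − M = 22.87 − (9.66) = 13.210
m − M = 5 log₁₀ d − 5
log₁₀ d = (m − M)/5 + 1 = 3.6420
d = 10^3.6420 = 4385 pc
= 4.385 kpc

d ≈ 4.4 kpc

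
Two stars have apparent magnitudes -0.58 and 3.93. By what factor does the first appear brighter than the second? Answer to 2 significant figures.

64

Magnitude difference = -4.51
Flux ratio = 10^(−0.4 Δm) = 10^(−0.4 × -4.51) = 10^1.804 = 63.68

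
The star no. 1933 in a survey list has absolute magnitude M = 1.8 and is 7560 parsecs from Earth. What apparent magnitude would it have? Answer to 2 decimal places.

m = M + 5 log₁₀ d − 5 = 1.8 + 5·3.8785 − 5 = 16.193

m ≈ 16.19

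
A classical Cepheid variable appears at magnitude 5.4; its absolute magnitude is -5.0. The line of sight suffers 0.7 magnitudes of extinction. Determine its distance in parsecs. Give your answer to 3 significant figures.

d ≈ 871 pc

m − M = 5 log₁₀(d/10 pc) + A  ⇒  5.4 − (-5.0) − 0.7 = 5 log₁₀(d/10)
9.700 = 5 log₁₀(d/10)
log₁₀ d = (m − M − A)/5 + 1 = 2.9400
d = 10^2.9400 = 871.0 pc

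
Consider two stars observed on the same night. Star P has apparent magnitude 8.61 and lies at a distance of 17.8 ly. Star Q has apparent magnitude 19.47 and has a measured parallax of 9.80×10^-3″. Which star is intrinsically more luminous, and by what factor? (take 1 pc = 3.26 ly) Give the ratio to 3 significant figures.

Star P: d = 17.8 ly / 3.26 = 5.460 pc
Star P: M = m − 5 log₁₀ d + 5 = 8.61 − 5·0.7372 + 5 = 9.924
Star Q: d = 1/p = 1/9.80×10^-3″ = 102.0 pc
Star Q: M = m − 5 log₁₀ d + 5 = 19.47 − 5·2.0088 + 5 = 14.426
ΔM = M_P − M_Q = 9.924 − (14.426) = -4.502; smaller M is more luminous → Star P.
L ratio = 10^(0.4 |ΔM|) = 10^1.801 = 63.22

Star P is more luminous, by a factor of 63.2.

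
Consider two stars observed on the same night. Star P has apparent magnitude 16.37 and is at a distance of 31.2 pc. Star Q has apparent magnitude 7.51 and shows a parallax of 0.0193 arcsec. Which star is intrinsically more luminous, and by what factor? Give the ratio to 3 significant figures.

Star P: M = m − 5 log₁₀ d + 5 = 16.37 − 5·1.4942 + 5 = 13.899
Star Q: d = 1/p = 1/0.0193″ = 51.81 pc
Star Q: M = m − 5 log₁₀ d + 5 = 7.51 − 5·1.7144 + 5 = 3.938
ΔM = M_P − M_Q = 13.899 − (3.938) = 9.961; smaller M is more luminous → Star Q.
L ratio = 10^(0.4 |ΔM|) = 10^3.985 = 9651

Star Q is more luminous, by a factor of 9650.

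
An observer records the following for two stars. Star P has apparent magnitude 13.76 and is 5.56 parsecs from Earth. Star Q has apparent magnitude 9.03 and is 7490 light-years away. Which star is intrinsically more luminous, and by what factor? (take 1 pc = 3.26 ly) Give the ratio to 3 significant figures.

Star P: M = m − 5 log₁₀ d + 5 = 13.76 − 5·0.7451 + 5 = 15.035
Star Q: d = 7490 ly / 3.26 = 2298 pc
Star Q: M = m − 5 log₁₀ d + 5 = 9.03 − 5·3.3613 + 5 = -2.776
ΔM = M_P − M_Q = 15.035 − (-2.776) = 17.811; smaller M is more luminous → Star Q.
L ratio = 10^(0.4 |ΔM|) = 10^7.124 = 1.332×10^7

Star Q is more luminous, by a factor of 1.33×10^7.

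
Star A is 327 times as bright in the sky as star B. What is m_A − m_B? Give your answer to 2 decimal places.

Pogson: Δm = −2.5 log₁₀(ratio) = −2.5 log₁₀(327) = −2.5 × 2.5145 = -6.286
Star A is brighter, so it has the smaller magnitude: the difference is negative.

m_A − m_B ≈ -6.29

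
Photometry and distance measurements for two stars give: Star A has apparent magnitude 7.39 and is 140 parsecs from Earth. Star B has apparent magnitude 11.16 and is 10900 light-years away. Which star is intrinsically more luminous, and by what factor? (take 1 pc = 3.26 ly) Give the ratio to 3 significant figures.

Star B is more luminous, by a factor of 17.7.

Star A: M = m − 5 log₁₀ d + 5 = 7.39 − 5·2.1461 + 5 = 1.659
Star B: d = 10900 ly / 3.26 = 3344 pc
Star B: M = m − 5 log₁₀ d + 5 = 11.16 − 5·3.5242 + 5 = -1.461
ΔM = M_A − M_B = 1.659 − (-1.461) = 3.120; smaller M is more luminous → Star B.
L ratio = 10^(0.4 |ΔM|) = 10^1.248 = 17.71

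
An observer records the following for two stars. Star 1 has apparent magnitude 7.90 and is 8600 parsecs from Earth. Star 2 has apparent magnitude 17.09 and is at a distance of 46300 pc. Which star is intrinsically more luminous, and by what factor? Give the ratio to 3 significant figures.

Star 1 is more luminous, by a factor of 164.

Star 1: M = m − 5 log₁₀ d + 5 = 7.90 − 5·3.9345 + 5 = -6.772
Star 2: M = m − 5 log₁₀ d + 5 = 17.09 − 5·4.6656 + 5 = -1.238
ΔM = M_1 − M_2 = -6.772 − (-1.238) = -5.535; smaller M is more luminous → Star 1.
L ratio = 10^(0.4 |ΔM|) = 10^2.214 = 163.6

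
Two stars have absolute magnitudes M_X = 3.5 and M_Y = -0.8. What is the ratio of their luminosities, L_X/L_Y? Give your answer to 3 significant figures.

L_X/L_Y ≈ 0.0191

ΔM = M_X − M_Y = 4.3
L_X/L_Y = 10^(−0.4 ΔM) = 10^-1.720 = 0.01905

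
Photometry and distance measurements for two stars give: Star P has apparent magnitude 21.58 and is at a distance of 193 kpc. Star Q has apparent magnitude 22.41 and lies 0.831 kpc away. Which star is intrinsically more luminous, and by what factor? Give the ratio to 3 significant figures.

Star P is more luminous, by a factor of 116000.

Star P: d = 193 kpc = 193000 pc
Star P: M = m − 5 log₁₀ d + 5 = 21.58 − 5·5.2856 + 5 = 0.152
Star Q: d = 0.831 kpc = 831.0 pc
Star Q: M = m − 5 log₁₀ d + 5 = 22.41 − 5·2.9196 + 5 = 12.812
ΔM = M_P − M_Q = 0.152 − (12.812) = -12.660; smaller M is more luminous → Star P.
L ratio = 10^(0.4 |ΔM|) = 10^5.064 = 115900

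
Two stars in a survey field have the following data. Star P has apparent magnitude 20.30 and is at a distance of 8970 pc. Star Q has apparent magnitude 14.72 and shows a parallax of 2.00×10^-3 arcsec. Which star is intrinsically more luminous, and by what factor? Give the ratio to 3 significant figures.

Star P: M = m − 5 log₁₀ d + 5 = 20.30 − 5·3.9528 + 5 = 5.536
Star Q: d = 1/p = 1/2.00×10^-3″ = 500.0 pc
Star Q: M = m − 5 log₁₀ d + 5 = 14.72 − 5·2.6990 + 5 = 6.225
ΔM = M_P − M_Q = 5.536 − (6.225) = -0.689; smaller M is more luminous → Star P.
L ratio = 10^(0.4 |ΔM|) = 10^0.276 = 1.886

Star P is more luminous, by a factor of 1.89.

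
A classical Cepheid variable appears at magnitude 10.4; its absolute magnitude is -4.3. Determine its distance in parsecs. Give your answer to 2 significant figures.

Distance modulus: m − M = 10.4 − (-4.3) = 14.700
m − M = 5 log₁₀ d − 5
log₁₀ d = (m − M)/5 + 1 = 3.9400
d = 10^3.9400 = 8710 pc

d ≈ 8700 pc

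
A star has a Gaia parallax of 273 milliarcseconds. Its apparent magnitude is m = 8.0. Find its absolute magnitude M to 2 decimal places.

p = 273 mas = 0.273″ → d = 1/p = 3.663 pc
5 log₁₀(d/10 pc) = 5 log₁₀(3.663) − 5 = -2.181
M = m − 5 log₁₀(d/10) = 8.0 + 2.181 = 10.181

M ≈ 10.18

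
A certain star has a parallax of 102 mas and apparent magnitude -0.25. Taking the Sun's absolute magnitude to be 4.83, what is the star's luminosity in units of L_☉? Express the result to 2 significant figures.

d = 1/p = 1000/102 mas = 9.804 pc
M = m − 5 log₁₀ d + 5 = -0.25 − 5·0.9914 + 5 = -0.207
M − M_☉ = -0.207 − 4.83 = -5.037
L/L_☉ = 10^(−0.4 × -5.037) = 103.5

L/L_☉ ≈ 100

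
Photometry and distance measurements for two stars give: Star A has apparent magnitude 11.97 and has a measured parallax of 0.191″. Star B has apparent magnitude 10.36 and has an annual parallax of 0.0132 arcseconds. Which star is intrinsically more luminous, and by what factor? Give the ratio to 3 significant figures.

Star B is more luminous, by a factor of 922.

Star A: d = 1/p = 1/0.191″ = 5.236 pc
Star A: M = m − 5 log₁₀ d + 5 = 11.97 − 5·0.7190 + 5 = 13.375
Star B: d = 1/p = 1/0.0132″ = 75.76 pc
Star B: M = m − 5 log₁₀ d + 5 = 10.36 − 5·1.8794 + 5 = 5.963
ΔM = M_A − M_B = 13.375 − (5.963) = 7.412; smaller M is more luminous → Star B.
L ratio = 10^(0.4 |ΔM|) = 10^2.965 = 922.4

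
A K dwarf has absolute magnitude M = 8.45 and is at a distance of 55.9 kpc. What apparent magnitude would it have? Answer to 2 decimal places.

m ≈ 27.19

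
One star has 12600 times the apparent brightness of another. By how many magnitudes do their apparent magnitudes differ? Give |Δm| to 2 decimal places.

|Δm| ≈ 10.25

Pogson: Δm = −2.5 log₁₀(ratio) = −2.5 log₁₀(12600) = −2.5 × 4.1004 = -10.251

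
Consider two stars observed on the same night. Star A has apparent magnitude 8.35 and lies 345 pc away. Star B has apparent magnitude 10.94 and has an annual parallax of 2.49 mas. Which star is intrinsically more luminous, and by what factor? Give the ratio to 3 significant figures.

Star A: M = m − 5 log₁₀ d + 5 = 8.35 − 5·2.5378 + 5 = 0.661
Star B: p = 2.49 mas = 2.49×10^-3″ → d = 1/p = 401.6 pc
Star B: M = m − 5 log₁₀ d + 5 = 10.94 − 5·2.6038 + 5 = 2.921
ΔM = M_A − M_B = 0.661 − (2.921) = -2.260; smaller M is more luminous → Star A.
L ratio = 10^(0.4 |ΔM|) = 10^0.904 = 8.017

Star A is more luminous, by a factor of 8.02.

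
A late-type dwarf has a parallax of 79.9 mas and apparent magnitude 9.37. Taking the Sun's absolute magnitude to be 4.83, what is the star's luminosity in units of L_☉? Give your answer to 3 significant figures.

d = 1/p = 1000/79.9 mas = 12.52 pc
M = m − 5 log₁₀ d + 5 = 9.37 − 5·1.0975 + 5 = 8.883
M − M_☉ = 8.883 − 4.83 = 4.053
L/L_☉ = 10^(−0.4 × 4.053) = 0.02393

L/L_☉ ≈ 0.0239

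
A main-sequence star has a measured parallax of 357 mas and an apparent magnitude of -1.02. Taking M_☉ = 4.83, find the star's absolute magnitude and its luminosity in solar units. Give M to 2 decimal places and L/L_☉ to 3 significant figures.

d = 1/p = 1000/357 mas = 2.801 pc
M = m − 5 log₁₀ d + 5 = -1.02 − 5·0.4473 + 5 = 1.743
M − M_☉ = 1.743 − 4.83 = -3.087
L/L_☉ = 10^(−0.4 × -3.087) = 17.17

M ≈ 1.74; L/L_☉ ≈ 17.2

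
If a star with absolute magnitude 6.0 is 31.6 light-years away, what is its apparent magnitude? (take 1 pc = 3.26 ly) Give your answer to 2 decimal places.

m ≈ 5.93

d = 31.6 ly / 3.26 = 9.693 pc
m = M + 5 log₁₀ d − 5 = 6.0 + 5·0.9865 − 5 = 5.932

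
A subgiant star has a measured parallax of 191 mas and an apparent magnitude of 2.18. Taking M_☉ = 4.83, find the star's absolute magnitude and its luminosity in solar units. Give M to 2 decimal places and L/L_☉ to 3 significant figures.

d = 1/p = 1000/191 mas = 5.236 pc
M = m − 5 log₁₀ d + 5 = 2.18 − 5·0.7190 + 5 = 3.585
M − M_☉ = 3.585 − 4.83 = -1.245
L/L_☉ = 10^(−0.4 × -1.245) = 3.147

M ≈ 3.59; L/L_☉ ≈ 3.15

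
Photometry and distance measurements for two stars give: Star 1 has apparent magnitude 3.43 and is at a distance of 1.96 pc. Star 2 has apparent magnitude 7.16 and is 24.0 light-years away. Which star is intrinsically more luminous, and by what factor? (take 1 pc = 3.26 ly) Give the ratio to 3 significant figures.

Star 1: M = m − 5 log₁₀ d + 5 = 3.43 − 5·0.2923 + 5 = 6.969
Star 2: d = 24.0 ly / 3.26 = 7.362 pc
Star 2: M = m − 5 log₁₀ d + 5 = 7.16 − 5·0.8670 + 5 = 7.825
ΔM = M_1 − M_2 = 6.969 − (7.825) = -0.856; smaller M is more luminous → Star 1.
L ratio = 10^(0.4 |ΔM|) = 10^0.343 = 2.201

Star 1 is more luminous, by a factor of 2.20.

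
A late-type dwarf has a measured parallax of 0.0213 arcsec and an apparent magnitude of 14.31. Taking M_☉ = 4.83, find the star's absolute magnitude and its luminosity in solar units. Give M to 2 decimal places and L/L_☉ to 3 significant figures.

d = 1/p = 1/0.0213″ = 46.95 pc
M = m − 5 log₁₀ d + 5 = 14.31 − 5·1.6716 + 5 = 10.952
M − M_☉ = 10.952 − 4.83 = 6.122
L/L_☉ = 10^(−0.4 × 6.122) = 3.558×10^-3

M ≈ 10.95; L/L_☉ ≈ 3.56×10^-3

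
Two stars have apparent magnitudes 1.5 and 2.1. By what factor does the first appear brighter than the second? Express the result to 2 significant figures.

Magnitude difference = -0.6
Flux ratio = 10^(−0.4 Δm) = 10^(−0.4 × -0.6) = 10^0.240 = 1.738

1.7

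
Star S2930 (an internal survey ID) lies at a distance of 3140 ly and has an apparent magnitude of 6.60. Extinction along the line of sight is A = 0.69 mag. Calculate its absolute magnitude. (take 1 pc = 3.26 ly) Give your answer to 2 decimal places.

M ≈ -4.01

d = 3140 ly / 3.26 = 963.2 pc
5 log₁₀(d/10 pc) = 5 log₁₀(963.2) − 5 = 9.919
M = m − 5 log₁₀(d/10) − A = 6.60 − 9.919 − 0.69 = -4.009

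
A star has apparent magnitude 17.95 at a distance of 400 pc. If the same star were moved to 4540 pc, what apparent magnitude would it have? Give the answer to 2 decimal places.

m ≈ 23.22

Flux ∝ 1/d², so Δm = 5 log₁₀(d₂/d₁) = 5 log₁₀(4540/400) = 5.275
m₂ = m₁ + Δm = 17.95 + (5.275) = 23.225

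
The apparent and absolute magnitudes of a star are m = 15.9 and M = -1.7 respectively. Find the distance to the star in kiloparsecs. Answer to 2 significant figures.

d ≈ 33 kpc

μ = m − M = 17.600
m − M = 5 log₁₀ d − 5
log₁₀ d = (m − M)/5 + 1 = 4.5200
d = 10^4.5200 = 33110 pc
= 33.11 kpc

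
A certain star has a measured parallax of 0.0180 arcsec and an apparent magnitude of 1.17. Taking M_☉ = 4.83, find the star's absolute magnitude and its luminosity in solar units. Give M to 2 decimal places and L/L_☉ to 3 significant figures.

M ≈ -2.55; L/L_☉ ≈ 898

d = 1/p = 1/0.0180″ = 55.56 pc
M = m − 5 log₁₀ d + 5 = 1.17 − 5·1.7447 + 5 = -2.554
M − M_☉ = -2.554 − 4.83 = -7.384
L/L_☉ = 10^(−0.4 × -7.384) = 898.4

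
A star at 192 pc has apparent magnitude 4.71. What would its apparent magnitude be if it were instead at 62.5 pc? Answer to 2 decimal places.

Flux ∝ 1/d², so Δm = 5 log₁₀(d₂/d₁) = 5 log₁₀(62.5/192) = -2.437
m₂ = m₁ + Δm = 4.71 + (-2.437) = 2.273

m ≈ 2.27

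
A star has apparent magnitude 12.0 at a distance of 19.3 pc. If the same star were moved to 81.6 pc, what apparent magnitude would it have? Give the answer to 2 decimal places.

m ≈ 15.13

Flux ∝ 1/d², so Δm = 5 log₁₀(d₂/d₁) = 5 log₁₀(81.6/19.3) = 3.131
m₂ = m₁ + Δm = 12.0 + (3.131) = 15.131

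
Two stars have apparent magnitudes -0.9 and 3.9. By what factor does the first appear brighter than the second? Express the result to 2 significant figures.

83

Magnitude difference = -4.8
Flux ratio = 10^(−0.4 Δm) = 10^(−0.4 × -4.8) = 10^1.920 = 83.18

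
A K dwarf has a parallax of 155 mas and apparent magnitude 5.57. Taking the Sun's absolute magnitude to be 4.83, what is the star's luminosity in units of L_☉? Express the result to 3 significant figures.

L/L_☉ ≈ 0.211

d = 1/p = 1000/155 mas = 6.452 pc
M = m − 5 log₁₀ d + 5 = 5.57 − 5·0.8097 + 5 = 6.522
M − M_☉ = 6.522 − 4.83 = 1.692
L/L_☉ = 10^(−0.4 × 1.692) = 0.2105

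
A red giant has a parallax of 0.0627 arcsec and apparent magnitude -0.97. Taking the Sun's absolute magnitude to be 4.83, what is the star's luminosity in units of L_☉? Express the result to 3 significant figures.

d = 1/p = 1/0.0627″ = 15.95 pc
M = m − 5 log₁₀ d + 5 = -0.97 − 5·1.2027 + 5 = -1.984
M − M_☉ = -1.984 − 4.83 = -6.814
L/L_☉ = 10^(−0.4 × -6.814) = 531.5

L/L_☉ ≈ 531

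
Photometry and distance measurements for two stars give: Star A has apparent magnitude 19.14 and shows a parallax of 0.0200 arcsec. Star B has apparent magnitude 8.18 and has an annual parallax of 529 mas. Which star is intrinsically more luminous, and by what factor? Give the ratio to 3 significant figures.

Star A: d = 1/p = 1/0.0200″ = 50.00 pc
Star A: M = m − 5 log₁₀ d + 5 = 19.14 − 5·1.6990 + 5 = 15.645
Star B: p = 529 mas = 0.529″ → d = 1/p = 1.890 pc
Star B: M = m − 5 log₁₀ d + 5 = 8.18 − 5·0.2765 + 5 = 11.797
ΔM = M_A − M_B = 15.645 − (11.797) = 3.848; smaller M is more luminous → Star B.
L ratio = 10^(0.4 |ΔM|) = 10^1.539 = 34.61

Star B is more luminous, by a factor of 34.6.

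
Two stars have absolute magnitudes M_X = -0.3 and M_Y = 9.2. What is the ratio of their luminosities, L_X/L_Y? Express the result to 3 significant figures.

L_X/L_Y ≈ 6310

ΔM = M_X − M_Y = -9.5
L_X/L_Y = 10^(−0.4 ΔM) = 10^3.800 = 6310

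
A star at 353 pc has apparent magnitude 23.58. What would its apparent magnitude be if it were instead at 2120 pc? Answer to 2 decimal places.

Flux ∝ 1/d², so Δm = 5 log₁₀(d₂/d₁) = 5 log₁₀(2120/353) = 3.893
m₂ = m₁ + Δm = 23.58 + (3.893) = 27.473

m ≈ 27.47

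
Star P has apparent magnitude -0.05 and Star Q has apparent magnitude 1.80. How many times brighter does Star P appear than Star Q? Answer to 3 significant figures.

5.50

Magnitude difference = -1.85
Flux ratio = 10^(−0.4 Δm) = 10^(−0.4 × -1.85) = 10^0.740 = 5.495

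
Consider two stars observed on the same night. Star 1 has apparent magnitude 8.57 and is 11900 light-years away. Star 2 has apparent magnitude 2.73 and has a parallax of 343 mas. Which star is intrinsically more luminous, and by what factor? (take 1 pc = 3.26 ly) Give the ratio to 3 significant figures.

Star 1 is more luminous, by a factor of 7230.

Star 1: d = 11900 ly / 3.26 = 3650 pc
Star 1: M = m − 5 log₁₀ d + 5 = 8.57 − 5·3.5623 + 5 = -4.242
Star 2: p = 343 mas = 0.343″ → d = 1/p = 2.915 pc
Star 2: M = m − 5 log₁₀ d + 5 = 2.73 − 5·0.4647 + 5 = 5.406
ΔM = M_1 − M_2 = -4.242 − (5.406) = -9.648; smaller M is more luminous → Star 1.
L ratio = 10^(0.4 |ΔM|) = 10^3.859 = 7232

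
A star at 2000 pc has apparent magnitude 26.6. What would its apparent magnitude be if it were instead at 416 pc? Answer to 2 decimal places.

Flux ∝ 1/d², so Δm = 5 log₁₀(d₂/d₁) = 5 log₁₀(416/2000) = -3.410
m₂ = m₁ + Δm = 26.6 + (-3.410) = 23.190

m ≈ 23.19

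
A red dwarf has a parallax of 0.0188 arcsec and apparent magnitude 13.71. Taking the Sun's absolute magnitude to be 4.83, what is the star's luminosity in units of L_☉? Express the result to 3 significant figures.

d = 1/p = 1/0.0188″ = 53.19 pc
M = m − 5 log₁₀ d + 5 = 13.71 − 5·1.7258 + 5 = 10.081
M − M_☉ = 10.081 − 4.83 = 5.251
L/L_☉ = 10^(−0.4 × 5.251) = 7.938×10^-3

L/L_☉ ≈ 7.94×10^-3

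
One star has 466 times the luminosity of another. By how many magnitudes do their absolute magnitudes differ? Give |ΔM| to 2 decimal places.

|ΔM| ≈ 6.67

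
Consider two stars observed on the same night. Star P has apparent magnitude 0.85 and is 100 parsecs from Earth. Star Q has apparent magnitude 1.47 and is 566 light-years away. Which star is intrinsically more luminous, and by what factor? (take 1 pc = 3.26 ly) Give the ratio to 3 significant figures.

Star Q is more luminous, by a factor of 1.70.

Star P: M = m − 5 log₁₀ d + 5 = 0.85 − 5·2.0000 + 5 = -4.150
Star Q: d = 566 ly / 3.26 = 173.6 pc
Star Q: M = m − 5 log₁₀ d + 5 = 1.47 − 5·2.2396 + 5 = -4.728
ΔM = M_P − M_Q = -4.150 − (-4.728) = 0.578; smaller M is more luminous → Star Q.
L ratio = 10^(0.4 |ΔM|) = 10^0.231 = 1.703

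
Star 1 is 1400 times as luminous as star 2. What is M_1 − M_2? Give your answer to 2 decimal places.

Pogson: ΔM = −2.5 log₁₀(ratio) = −2.5 log₁₀(1400) = −2.5 × 3.1461 = -7.865
Star 1 is brighter, so it has the smaller magnitude: the difference is negative.

M_1 − M_2 ≈ -7.87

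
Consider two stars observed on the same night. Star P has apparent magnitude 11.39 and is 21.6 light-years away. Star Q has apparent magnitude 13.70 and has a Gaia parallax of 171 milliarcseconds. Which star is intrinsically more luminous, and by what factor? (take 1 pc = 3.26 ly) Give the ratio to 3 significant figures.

Star P is more luminous, by a factor of 10.8.

Star P: d = 21.6 ly / 3.26 = 6.626 pc
Star P: M = m − 5 log₁₀ d + 5 = 11.39 − 5·0.8212 + 5 = 12.284
Star Q: p = 171 mas = 0.171″ → d = 1/p = 5.848 pc
Star Q: M = m − 5 log₁₀ d + 5 = 13.70 − 5·0.7670 + 5 = 14.865
ΔM = M_P − M_Q = 12.284 − (14.865) = -2.581; smaller M is more luminous → Star P.
L ratio = 10^(0.4 |ΔM|) = 10^1.032 = 10.78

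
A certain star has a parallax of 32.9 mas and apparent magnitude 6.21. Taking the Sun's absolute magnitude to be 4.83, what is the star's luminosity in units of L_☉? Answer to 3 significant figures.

L/L_☉ ≈ 2.59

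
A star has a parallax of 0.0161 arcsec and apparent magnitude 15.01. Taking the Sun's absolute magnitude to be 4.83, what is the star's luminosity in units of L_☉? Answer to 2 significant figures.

d = 1/p = 1/0.0161″ = 62.11 pc
M = m − 5 log₁₀ d + 5 = 15.01 − 5·1.7932 + 5 = 11.044
M − M_☉ = 11.044 − 4.83 = 6.214
L/L_☉ = 10^(−0.4 × 6.214) = 3.268×10^-3

L/L_☉ ≈ 3.3×10^-3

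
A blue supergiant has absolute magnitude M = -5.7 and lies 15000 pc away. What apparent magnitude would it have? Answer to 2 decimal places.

m = M + 5 log₁₀ d − 5 = -5.7 + 5·4.1761 − 5 = 10.180

m ≈ 10.18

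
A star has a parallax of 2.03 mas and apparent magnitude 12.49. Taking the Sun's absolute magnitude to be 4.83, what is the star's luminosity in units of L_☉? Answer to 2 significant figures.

L/L_☉ ≈ 2.1

d = 1/p = 1000/2.03 mas = 492.6 pc
M = m − 5 log₁₀ d + 5 = 12.49 − 5·2.6925 + 5 = 4.027
M − M_☉ = 4.027 − 4.83 = -0.803
L/L_☉ = 10^(−0.4 × -0.803) = 2.094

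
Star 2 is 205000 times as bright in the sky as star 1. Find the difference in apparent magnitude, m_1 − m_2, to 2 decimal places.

Pogson: Δm = −2.5 log₁₀(ratio) = −2.5 log₁₀(205000) = −2.5 × 5.3118 = -13.279
Star 2 is brighter so has the smaller magnitude: m_1 − m_2 is positive.

m_1 − m_2 ≈ 13.28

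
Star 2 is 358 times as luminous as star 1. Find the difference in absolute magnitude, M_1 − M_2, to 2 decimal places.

M_1 − M_2 ≈ 6.38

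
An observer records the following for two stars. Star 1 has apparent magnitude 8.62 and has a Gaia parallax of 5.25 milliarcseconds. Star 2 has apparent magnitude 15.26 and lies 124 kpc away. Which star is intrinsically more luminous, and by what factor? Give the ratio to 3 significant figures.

Star 2 is more luminous, by a factor of 936.

Star 1: p = 5.25 mas = 5.25×10^-3″ → d = 1/p = 190.5 pc
Star 1: M = m − 5 log₁₀ d + 5 = 8.62 − 5·2.2798 + 5 = 2.221
Star 2: d = 124 kpc = 124000 pc
Star 2: M = m − 5 log₁₀ d + 5 = 15.26 − 5·5.0934 + 5 = -5.207
ΔM = M_1 − M_2 = 2.221 − (-5.207) = 7.428; smaller M is more luminous → Star 2.
L ratio = 10^(0.4 |ΔM|) = 10^2.971 = 935.8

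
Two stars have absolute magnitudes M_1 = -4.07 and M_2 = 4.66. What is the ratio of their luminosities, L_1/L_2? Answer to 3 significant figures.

ΔM = M_1 − M_2 = -8.73
L_1/L_2 = 10^(−0.4 ΔM) = 10^3.492 = 3105

L_1/L_2 ≈ 3100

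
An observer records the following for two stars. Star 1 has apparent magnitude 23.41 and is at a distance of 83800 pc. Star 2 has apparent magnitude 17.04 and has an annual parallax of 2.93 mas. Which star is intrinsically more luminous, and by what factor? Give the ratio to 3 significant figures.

Star 1 is more luminous, by a factor of 171.

Star 1: M = m − 5 log₁₀ d + 5 = 23.41 − 5·4.9232 + 5 = 3.794
Star 2: p = 2.93 mas = 2.93×10^-3″ → d = 1/p = 341.3 pc
Star 2: M = m − 5 log₁₀ d + 5 = 17.04 − 5·2.5331 + 5 = 9.374
ΔM = M_1 − M_2 = 3.794 − (9.374) = -5.581; smaller M is more luminous → Star 1.
L ratio = 10^(0.4 |ΔM|) = 10^2.232 = 170.7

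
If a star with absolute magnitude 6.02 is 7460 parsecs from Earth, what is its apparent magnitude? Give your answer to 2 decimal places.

m ≈ 20.38

m = M + 5 log₁₀ d − 5 = 6.02 + 5·3.8727 − 5 = 20.384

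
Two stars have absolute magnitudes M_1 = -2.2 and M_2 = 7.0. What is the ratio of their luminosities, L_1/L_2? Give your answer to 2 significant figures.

ΔM = M_1 − M_2 = -9.2
L_1/L_2 = 10^(−0.4 ΔM) = 10^3.680 = 4786

L_1/L_2 ≈ 4800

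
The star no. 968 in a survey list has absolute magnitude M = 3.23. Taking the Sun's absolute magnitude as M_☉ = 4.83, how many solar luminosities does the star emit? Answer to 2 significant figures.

L/L_☉ ≈ 4.4

M − M_☉ = 3.23 − 4.83 = -1.600
L/L_☉ = 10^(−0.4 (M − M_☉)) = 10^0.640 = 4.365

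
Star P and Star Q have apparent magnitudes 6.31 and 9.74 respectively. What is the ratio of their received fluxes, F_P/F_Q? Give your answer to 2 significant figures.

Magnitude difference = -3.43
Flux ratio = 10^(−0.4 Δm) = 10^(−0.4 × -3.43) = 10^1.372 = 23.55

F_P/F_Q ≈ 24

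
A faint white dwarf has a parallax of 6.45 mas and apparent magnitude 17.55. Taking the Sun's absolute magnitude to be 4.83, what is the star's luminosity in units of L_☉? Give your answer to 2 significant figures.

d = 1/p = 1000/6.45 mas = 155.0 pc
M = m − 5 log₁₀ d + 5 = 17.55 − 5·2.1904 + 5 = 11.598
M − M_☉ = 11.598 − 4.83 = 6.768
L/L_☉ = 10^(−0.4 × 6.768) = 1.963×10^-3

L/L_☉ ≈ 2.0×10^-3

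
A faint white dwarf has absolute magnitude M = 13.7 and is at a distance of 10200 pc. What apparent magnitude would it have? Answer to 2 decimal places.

m ≈ 28.74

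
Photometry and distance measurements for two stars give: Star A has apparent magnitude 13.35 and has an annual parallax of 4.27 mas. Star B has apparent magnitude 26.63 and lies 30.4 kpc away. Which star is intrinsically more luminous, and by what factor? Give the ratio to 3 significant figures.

Star A is more luminous, by a factor of 12.2.

Star A: p = 4.27 mas = 4.27×10^-3″ → d = 1/p = 234.2 pc
Star A: M = m − 5 log₁₀ d + 5 = 13.35 − 5·2.3696 + 5 = 6.502
Star B: d = 30.4 kpc = 30400 pc
Star B: M = m − 5 log₁₀ d + 5 = 26.63 − 5·4.4829 + 5 = 9.216
ΔM = M_A − M_B = 6.502 − (9.216) = -2.713; smaller M is more luminous → Star A.
L ratio = 10^(0.4 |ΔM|) = 10^1.085 = 12.17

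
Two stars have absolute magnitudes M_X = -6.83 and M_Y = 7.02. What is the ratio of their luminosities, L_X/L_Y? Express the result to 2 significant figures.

L_X/L_Y ≈ 350000

ΔM = M_X − M_Y = -13.85
L_X/L_Y = 10^(−0.4 ΔM) = 10^5.540 = 346700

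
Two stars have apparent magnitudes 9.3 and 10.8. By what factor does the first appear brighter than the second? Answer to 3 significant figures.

3.98

Δm = 9.3 − (10.8) = -1.5
Flux ratio = 10^(−0.4 Δm) = 10^(−0.4 × -1.5) = 10^0.600 = 3.981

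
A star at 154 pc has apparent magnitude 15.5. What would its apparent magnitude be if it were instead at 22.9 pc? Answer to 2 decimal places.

m ≈ 11.36

Flux ∝ 1/d², so Δm = 5 log₁₀(d₂/d₁) = 5 log₁₀(22.9/154) = -4.138
m₂ = m₁ + Δm = 15.5 + (-4.138) = 11.362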